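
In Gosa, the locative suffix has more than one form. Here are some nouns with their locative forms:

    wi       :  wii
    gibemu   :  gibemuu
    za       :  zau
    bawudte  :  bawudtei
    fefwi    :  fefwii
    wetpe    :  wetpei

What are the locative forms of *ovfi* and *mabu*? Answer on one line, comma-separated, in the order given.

ovfii, mabuu

The alternation tracks the last vowel of the stem — -i when the last vowel of the stem is a front vowel (*wi*, *bawudte*, *fefwi*, *wetpe*); -u when the last vowel of the stem is a back vowel (*gibemu*, *za*).
*ovfi*: last vowel = /i/, a front vowel → -i → *ovfii*.
The last vowel of *mabu* is /u/, which is a back vowel, so the suffix is -u, giving *mabuu*.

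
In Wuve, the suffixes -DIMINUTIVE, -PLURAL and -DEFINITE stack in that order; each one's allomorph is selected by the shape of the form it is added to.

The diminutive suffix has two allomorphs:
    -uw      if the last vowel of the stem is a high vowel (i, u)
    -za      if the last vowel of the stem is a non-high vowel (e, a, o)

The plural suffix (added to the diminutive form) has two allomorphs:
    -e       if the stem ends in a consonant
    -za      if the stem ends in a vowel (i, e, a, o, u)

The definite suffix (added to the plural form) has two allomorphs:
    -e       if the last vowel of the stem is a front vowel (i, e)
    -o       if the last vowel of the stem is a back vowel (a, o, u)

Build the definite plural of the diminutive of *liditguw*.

liditguwuwee

*liditguw*: last vowel = /u/, a high vowel → -uw → *liditguwuw*.
Since the final sound of the diminutive form *liditguwuw* is /w/ (a consonant), it takes -e, giving *liditguwuwe*.
The plural form *liditguwuwe* — last vowel /e/ (a front vowel) → -e → *liditguwuwee*.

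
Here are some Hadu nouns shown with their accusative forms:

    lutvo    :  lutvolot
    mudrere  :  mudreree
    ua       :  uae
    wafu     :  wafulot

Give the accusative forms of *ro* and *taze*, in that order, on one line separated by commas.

The alternation tracks the last vowel of the stem — -lot when the last vowel of the stem is a rounded vowel (*lutvo*, *wafu*); -e when the last vowel of the stem is an unrounded vowel (*mudrere*, *ua*).
Since the last vowel of *ro* is /o/ (a rounded vowel), it takes -lot, giving *rolot*.
*taze* — last vowel /e/ (an unrounded vowel) → -e → *tazee*.

rolot, tazee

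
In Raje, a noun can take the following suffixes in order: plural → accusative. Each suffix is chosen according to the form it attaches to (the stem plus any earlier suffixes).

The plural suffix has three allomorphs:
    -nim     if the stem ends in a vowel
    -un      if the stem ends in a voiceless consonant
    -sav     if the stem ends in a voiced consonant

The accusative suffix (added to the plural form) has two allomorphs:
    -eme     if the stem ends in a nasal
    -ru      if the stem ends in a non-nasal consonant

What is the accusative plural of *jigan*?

jigansavru

*jigan*: final sound = /n/, a voiced consonant → -sav → *jigansav*.
The final consonant of the plural form *jigansav* is /v/, which is non-nasal, so the accusative suffix is -ru, giving *jigansavru*.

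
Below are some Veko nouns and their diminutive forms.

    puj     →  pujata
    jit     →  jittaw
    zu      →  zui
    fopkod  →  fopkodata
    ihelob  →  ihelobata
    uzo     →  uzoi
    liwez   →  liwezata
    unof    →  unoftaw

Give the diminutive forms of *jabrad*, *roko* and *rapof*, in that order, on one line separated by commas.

The pattern is voicing of the final sound: -taw when the stem ends in a voiceless consonant (*jit*, *unof*); -ata when the stem ends in a voiced consonant (*puj*, *fopkod*, *ihelob*, *liwez*); -i when the stem ends in a vowel (*zu*, *uzo*).
The final sound of *jabrad* is /d/, which is a voiced consonant, so the suffix is -ata, giving *jabradata*.
*roko*: final sound = /o/, a vowel → -i → *rokoi*.
The final sound of *rapof* is /f/, which is a voiceless consonant, so the suffix is -taw, giving *rapoftaw*.

jabradata, rokoi, rapoftaw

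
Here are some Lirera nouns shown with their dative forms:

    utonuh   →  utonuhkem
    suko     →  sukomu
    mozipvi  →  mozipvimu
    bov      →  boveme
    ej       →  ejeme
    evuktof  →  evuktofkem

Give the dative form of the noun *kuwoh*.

kuwohkem

The pattern is voicing of the final sound: -kem when the stem ends in a voiceless consonant (*utonuh*, *evuktof*); -eme when the stem ends in a voiced consonant (*bov*, *ej*); -mu when the stem ends in a vowel (*suko*, *mozipvi*).
*kuwoh* — final sound /h/ (a voiceless consonant) → -kem → *kuwohkem*.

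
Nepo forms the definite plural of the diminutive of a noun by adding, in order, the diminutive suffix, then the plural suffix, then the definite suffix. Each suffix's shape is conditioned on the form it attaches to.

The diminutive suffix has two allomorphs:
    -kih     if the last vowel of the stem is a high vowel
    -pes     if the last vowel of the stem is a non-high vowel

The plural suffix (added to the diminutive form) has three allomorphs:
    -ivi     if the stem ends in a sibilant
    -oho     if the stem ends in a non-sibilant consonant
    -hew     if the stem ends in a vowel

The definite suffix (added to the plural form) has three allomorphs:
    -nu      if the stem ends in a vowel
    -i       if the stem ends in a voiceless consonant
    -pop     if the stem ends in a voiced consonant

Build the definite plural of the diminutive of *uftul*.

The last vowel of *uftul* is /u/, which is a high vowel, so the diminutive suffix is -kih, giving *uftulkih*.
The final sound of the diminutive form *uftulkih* is /h/, which is a non-sibilant consonant, so the plural suffix is -oho, giving *uftulkihoho*.
The final sound of the plural form *uftulkihoho* is /o/, which is a vowel, so the definite suffix is -nu, giving *uftulkihohonu*.

uftulkihohonu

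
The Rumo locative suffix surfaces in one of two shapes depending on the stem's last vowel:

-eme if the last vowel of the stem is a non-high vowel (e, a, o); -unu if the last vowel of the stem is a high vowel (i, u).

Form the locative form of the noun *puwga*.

puwgaeme

Since the last vowel of *puwga* is /a/ (a non-high vowel), it takes -eme, giving *puwgaeme*.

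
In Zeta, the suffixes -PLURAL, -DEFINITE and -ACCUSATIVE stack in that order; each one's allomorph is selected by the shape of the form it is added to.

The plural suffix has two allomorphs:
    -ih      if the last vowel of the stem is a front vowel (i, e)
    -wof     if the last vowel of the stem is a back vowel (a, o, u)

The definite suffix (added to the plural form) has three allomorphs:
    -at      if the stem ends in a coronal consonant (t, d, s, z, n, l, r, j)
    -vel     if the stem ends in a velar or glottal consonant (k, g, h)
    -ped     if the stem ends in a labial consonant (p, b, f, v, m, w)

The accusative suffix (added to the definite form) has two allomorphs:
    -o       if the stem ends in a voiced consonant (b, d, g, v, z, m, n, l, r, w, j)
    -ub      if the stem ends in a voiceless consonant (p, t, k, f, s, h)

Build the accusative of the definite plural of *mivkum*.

mivkumwofpedo

*mivkum*: last vowel = /u/, a back vowel → -wof → *mivkumwof*.
The final consonant of the plural form *mivkumwof* is /f/, which is labial, so the definite suffix is -ped, giving *mivkumwofped*.
The definite form *mivkumwofped*: final consonant = /d/, voiced → -o → *mivkumwofpedo*.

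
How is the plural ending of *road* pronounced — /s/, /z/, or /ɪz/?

/z/

The stem *road* ends in a voiced non-sibilant sound.
The plural suffix surfaces as /ɪz/ after sibilants, /s/ after other voiceless consonants, and /z/ after other voiced sounds.
So the plural -s on *road* is pronounced /z/.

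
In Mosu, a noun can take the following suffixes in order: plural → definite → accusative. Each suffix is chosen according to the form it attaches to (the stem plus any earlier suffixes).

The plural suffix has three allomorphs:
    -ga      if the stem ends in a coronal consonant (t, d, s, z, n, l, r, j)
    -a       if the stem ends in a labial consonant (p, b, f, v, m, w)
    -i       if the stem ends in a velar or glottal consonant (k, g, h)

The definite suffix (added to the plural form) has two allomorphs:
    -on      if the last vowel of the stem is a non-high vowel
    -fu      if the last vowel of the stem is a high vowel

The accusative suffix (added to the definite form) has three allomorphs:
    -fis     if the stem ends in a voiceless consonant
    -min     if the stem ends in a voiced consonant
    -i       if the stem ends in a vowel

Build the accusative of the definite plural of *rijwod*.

rijwodgaonmin

Since the final consonant of *rijwod* is /d/ (coronal), it takes -ga, giving *rijwodga*.
The last vowel of the plural form *rijwodga* is /a/, which is a non-high vowel, so the definite suffix is -on, giving *rijwodgaon*.
The definite form *rijwodgaon*: final sound = /n/, a voiced consonant → -min → *rijwodgaonmin*.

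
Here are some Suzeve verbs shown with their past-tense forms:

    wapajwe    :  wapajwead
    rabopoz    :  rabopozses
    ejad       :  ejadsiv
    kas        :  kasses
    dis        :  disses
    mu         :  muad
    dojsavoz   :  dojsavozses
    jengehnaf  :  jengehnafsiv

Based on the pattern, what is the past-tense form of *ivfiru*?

ivfiruad

The alternation tracks the final sound of the stem — -ses when the stem ends in a sibilant (*rabopoz*, *kas*, *dis*, *dojsavoz*); -siv when the stem ends in a non-sibilant consonant (*ejad*, *jengehnaf*); -ad when the stem ends in a vowel (*wapajwe*, *mu*).
Since the final sound of *ivfiru* is /u/ (a vowel), it takes -ad, giving *ivfiruad*.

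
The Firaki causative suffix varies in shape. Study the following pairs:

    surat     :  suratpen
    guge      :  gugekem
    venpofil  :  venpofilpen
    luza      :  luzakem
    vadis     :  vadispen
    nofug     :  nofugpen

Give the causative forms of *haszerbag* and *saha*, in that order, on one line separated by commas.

haszerbagpen, sahakem

The pattern is consonant vs. vowel: -pen when the stem ends in a consonant (*surat*, *venpofil*, *vadis*, *nofug*); -kem when the stem ends in a vowel (*guge*, *luza*).
*haszerbag*: final sound = /g/, a consonant → -pen → *haszerbagpen*.
*saha* — final sound /a/ (a vowel) → -kem → *sahakem*.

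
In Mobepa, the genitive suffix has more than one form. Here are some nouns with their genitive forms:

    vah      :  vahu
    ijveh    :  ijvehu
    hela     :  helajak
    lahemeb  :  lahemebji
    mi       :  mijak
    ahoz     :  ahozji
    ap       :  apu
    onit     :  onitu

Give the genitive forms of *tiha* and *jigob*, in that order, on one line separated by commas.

Looking at the final sound of each stem: -u when the stem ends in a voiceless consonant (*vah*, *ijveh*, *ap*, *onit*); -ji when the stem ends in a voiced consonant (*lahemeb*, *ahoz*); -jak when the stem ends in a vowel (*hela*, *mi*).
Since the final sound of *tiha* is /a/ (a vowel), it takes -jak, giving *tihajak*.
*jigob*: final sound = /b/, a voiced consonant → -ji → *jigobji*.

tihajak, jigobji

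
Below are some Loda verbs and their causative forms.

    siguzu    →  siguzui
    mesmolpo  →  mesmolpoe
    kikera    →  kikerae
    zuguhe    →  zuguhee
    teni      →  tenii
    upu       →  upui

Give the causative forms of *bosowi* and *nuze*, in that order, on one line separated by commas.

bosowii, nuzee

The pattern is height harmony: -i when the last vowel of the stem is a high vowel (*siguzu*, *teni*, *upu*); -e when the last vowel of the stem is a non-high vowel (*mesmolpo*, *kikera*, *zuguhe*).
Since the last vowel of *bosowi* is /i/ (a high vowel), it takes -i, giving *bosowii*.
The last vowel of *nuze* is /e/, which is a non-high vowel, so the suffix is -e, giving *nuzee*.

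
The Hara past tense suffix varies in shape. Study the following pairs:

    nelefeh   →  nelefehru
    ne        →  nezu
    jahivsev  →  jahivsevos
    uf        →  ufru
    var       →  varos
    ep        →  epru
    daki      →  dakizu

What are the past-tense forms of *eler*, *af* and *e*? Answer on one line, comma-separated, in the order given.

eleros, afru, ezu

The alternation tracks the final sound of the stem — -ru when the stem ends in a voiceless consonant (*nelefeh*, *uf*, *ep*); -os when the stem ends in a voiced consonant (*jahivsev*, *var*); -zu when the stem ends in a vowel (*ne*, *daki*).
The final sound of *eler* is /r/, which is a voiced consonant, so the suffix is -os, giving *eleros*.
*af* — final sound /f/ (a voiceless consonant) → -ru → *afru*.
*e* — final sound /e/ (a vowel) → -zu → *ezu*.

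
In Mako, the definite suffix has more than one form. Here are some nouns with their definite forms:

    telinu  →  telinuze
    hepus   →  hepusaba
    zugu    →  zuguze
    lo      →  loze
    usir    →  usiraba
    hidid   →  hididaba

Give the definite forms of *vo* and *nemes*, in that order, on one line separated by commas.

The alternation tracks the final sound of the stem — -aba when the stem ends in a consonant (*hepus*, *usir*, *hidid*); -ze when the stem ends in a vowel (*telinu*, *zugu*, *lo*).
The final sound of *vo* is /o/, which is a vowel, so the suffix is -ze, giving *voze*.
Since the final sound of *nemes* is /s/ (a consonant), it takes -aba, giving *nemesaba*.

voze, nemesaba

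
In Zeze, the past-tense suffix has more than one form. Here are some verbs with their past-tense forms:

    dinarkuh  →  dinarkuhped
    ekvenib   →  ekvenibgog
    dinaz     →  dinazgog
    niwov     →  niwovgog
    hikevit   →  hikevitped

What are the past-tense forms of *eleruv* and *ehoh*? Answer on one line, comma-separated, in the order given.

eleruvgog, ehohped

The alternation tracks the final consonant of the stem — -ped when the stem ends in a voiceless consonant (*dinarkuh*, *hikevit*); -gog when the stem ends in a voiced consonant (*ekvenib*, *dinaz*, *niwov*).
The final consonant of *eleruv* is /v/, which is voiced, so the suffix is -gog, giving *eleruvgog*.
*ehoh*: final consonant = /h/, voiceless → -ped → *ehohped*.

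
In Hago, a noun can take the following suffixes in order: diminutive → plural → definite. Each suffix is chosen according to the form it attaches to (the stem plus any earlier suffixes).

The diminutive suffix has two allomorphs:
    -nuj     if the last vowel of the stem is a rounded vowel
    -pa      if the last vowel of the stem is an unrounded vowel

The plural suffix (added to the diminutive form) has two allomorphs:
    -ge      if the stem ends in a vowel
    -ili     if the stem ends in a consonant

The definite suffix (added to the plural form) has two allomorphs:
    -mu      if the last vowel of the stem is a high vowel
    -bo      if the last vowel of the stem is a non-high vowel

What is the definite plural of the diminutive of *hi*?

*hi*: last vowel = /i/, an unrounded vowel → -pa → *hipa*.
The diminutive form *hipa* — final sound /a/ (a vowel) → -ge → *hipage*.
The last vowel of the plural form *hipage* is /e/, which is a non-high vowel, so the definite suffix is -bo, giving *hipagebo*.

hipagebo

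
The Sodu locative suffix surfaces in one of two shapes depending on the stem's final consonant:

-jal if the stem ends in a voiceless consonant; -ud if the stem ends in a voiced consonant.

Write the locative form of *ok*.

okjal

Since the final consonant of *ok* is /k/ (voiceless), it takes -jal, giving *okjal*.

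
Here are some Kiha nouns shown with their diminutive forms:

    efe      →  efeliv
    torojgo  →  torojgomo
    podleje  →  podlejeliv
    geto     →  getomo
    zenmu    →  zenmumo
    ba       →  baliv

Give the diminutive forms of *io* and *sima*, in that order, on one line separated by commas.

iomo, simaliv

Looking at the last vowel of each stem: -mo when the last vowel of the stem is a rounded vowel (*torojgo*, *geto*, *zenmu*); -liv when the last vowel of the stem is an unrounded vowel (*efe*, *podleje*, *ba*).
*io* — last vowel /o/ (a rounded vowel) → -mo → *iomo*.
Since the last vowel of *sima* is /a/ (an unrounded vowel), it takes -liv, giving *simaliv*.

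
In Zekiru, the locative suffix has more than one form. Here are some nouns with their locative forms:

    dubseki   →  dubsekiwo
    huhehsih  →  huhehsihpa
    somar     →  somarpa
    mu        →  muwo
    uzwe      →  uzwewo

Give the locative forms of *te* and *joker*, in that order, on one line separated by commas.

tewo, jokerpa

The pattern is consonant vs. vowel: -pa when the stem ends in a consonant (*huhehsih*, *somar*); -wo when the stem ends in a vowel (*dubseki*, *mu*, *uzwe*).
*te* — final sound /e/ (a vowel) → -wo → *tewo*.
*joker* — final sound /r/ (a consonant) → -pa → *jokerpa*.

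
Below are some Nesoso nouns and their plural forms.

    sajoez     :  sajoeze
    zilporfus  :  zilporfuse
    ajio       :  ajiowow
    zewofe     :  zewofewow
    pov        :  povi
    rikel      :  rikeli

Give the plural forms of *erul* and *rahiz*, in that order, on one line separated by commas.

eruli, rahize

The suffix is conditioned by the final sound: -e when the stem ends in a sibilant (*sajoez*, *zilporfus*); -i when the stem ends in a non-sibilant consonant (*pov*, *rikel*); -wow when the stem ends in a vowel (*ajio*, *zewofe*).
*erul*: final sound = /l/, a non-sibilant consonant → -i → *eruli*.
Since the final sound of *rahiz* is /z/ (a sibilant), it takes -e, giving *rahize*.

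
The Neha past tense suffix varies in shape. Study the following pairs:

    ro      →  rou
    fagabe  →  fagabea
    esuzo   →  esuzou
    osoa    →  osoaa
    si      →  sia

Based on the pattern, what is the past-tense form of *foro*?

Looking at the last vowel of each stem: -u when the last vowel of the stem is a rounded vowel (*ro*, *esuzo*); -a when the last vowel of the stem is an unrounded vowel (*fagabe*, *osoa*, *si*).
*foro* — last vowel /o/ (a rounded vowel) → -u → *forou*.

forou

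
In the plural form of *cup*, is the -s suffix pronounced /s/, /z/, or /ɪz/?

The stem *cup* ends in a voiceless non-sibilant consonant.
The plural suffix surfaces as /ɪz/ after sibilants, /s/ after other voiceless consonants, and /z/ after other voiced sounds.
So the plural -s on *cup* is pronounced /s/.

/s/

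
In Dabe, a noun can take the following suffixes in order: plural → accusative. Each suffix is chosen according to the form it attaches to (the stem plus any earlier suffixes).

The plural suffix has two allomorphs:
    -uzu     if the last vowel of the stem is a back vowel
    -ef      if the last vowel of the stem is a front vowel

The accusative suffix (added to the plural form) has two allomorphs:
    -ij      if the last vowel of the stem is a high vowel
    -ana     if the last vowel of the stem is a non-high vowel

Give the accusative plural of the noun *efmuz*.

Since the last vowel of *efmuz* is /u/ (a back vowel), it takes -uzu, giving *efmuzuzu*.
Since the last vowel of the plural form *efmuzuzu* is /u/ (a high vowel), it takes -ij, giving *efmuzuzuij*.

efmuzuzuij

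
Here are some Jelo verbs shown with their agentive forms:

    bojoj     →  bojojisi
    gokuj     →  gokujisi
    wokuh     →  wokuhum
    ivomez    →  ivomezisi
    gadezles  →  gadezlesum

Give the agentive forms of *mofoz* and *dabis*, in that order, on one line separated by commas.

mofozisi, dabisum

The suffix is conditioned by the final consonant: -um when the stem ends in a voiceless consonant (*wokuh*, *gadezles*); -isi when the stem ends in a voiced consonant (*bojoj*, *gokuj*, *ivomez*).
The final consonant of *mofoz* is /z/, which is voiced, so the suffix is -isi, giving *mofozisi*.
The final consonant of *dabis* is /s/, which is voiceless, so the suffix is -um, giving *dabisum*.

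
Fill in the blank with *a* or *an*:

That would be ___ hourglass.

an

The indefinite article is chosen by the initial *sound* of the following word, not its spelling.
*hourglass* begins with the sound /aʊ/ (silent h) — a vowel sound.
So the article is *an*: That would be an hourglass.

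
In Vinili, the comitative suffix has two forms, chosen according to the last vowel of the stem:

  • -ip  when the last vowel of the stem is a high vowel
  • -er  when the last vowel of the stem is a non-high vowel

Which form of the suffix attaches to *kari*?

The last vowel of *kari* is /i/, which is a high vowel, so the suffix is -ip.

-ip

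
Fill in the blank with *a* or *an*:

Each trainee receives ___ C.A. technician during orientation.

a

The indefinite article is chosen by the initial *sound* of the following word, not its spelling.
The initialism *C.A.* is read letter by letter; the first letter, C, is pronounced /siː/, which begins with a consonant sound.
So the article is *a*: Each trainee receives a C.A. technician during orientation.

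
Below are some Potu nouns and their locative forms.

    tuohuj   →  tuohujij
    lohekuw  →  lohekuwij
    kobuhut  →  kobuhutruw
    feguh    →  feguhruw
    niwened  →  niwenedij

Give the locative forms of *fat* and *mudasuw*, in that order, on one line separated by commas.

fatruw, mudasuwij

The alternation tracks the final consonant of the stem — -ruw when the stem ends in a voiceless consonant (*kobuhut*, *feguh*); -ij when the stem ends in a voiced consonant (*tuohuj*, *lohekuw*, *niwened*).
*fat* — final consonant /t/ (voiceless) → -ruw → *fatruw*.
*mudasuw*: final consonant = /w/, voiced → -ij → *mudasuwij*.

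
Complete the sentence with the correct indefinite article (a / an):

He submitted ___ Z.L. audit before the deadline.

The indefinite article is chosen by the initial *sound* of the following word, not its spelling.
The initialism *Z.L.* is read letter by letter; the first letter, Z, is pronounced /ziː/, which begins with a consonant sound.
So the article is *a*: He submitted a Z.L. audit before the deadline.

a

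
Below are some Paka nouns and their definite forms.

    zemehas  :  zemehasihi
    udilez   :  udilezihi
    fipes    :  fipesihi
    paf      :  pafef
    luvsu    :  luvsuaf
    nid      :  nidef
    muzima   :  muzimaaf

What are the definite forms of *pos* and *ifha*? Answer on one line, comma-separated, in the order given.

The suffix is conditioned by the final sound: -ihi when the stem ends in a sibilant (*zemehas*, *udilez*, *fipes*); -ef when the stem ends in a non-sibilant consonant (*paf*, *nid*); -af when the stem ends in a vowel (*luvsu*, *muzima*).
Since the final sound of *pos* is /s/ (a sibilant), it takes -ihi, giving *posihi*.
*ifha* — final sound /a/ (a vowel) → -af → *ifhaaf*.

posihi, ifhaaf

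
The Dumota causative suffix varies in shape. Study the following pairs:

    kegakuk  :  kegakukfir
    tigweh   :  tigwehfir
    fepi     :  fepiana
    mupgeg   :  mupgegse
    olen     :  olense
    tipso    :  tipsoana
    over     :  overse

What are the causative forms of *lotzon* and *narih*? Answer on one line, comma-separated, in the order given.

Looking at the final sound of each stem: -fir when the stem ends in a voiceless consonant (*kegakuk*, *tigweh*); -se when the stem ends in a voiced consonant (*mupgeg*, *olen*, *over*); -ana when the stem ends in a vowel (*fepi*, *tipso*).
*lotzon* — final sound /n/ (a voiced consonant) → -se → *lotzonse*.
*narih*: final sound = /h/, a voiceless consonant → -fir → *narihfir*.

lotzonse, narihfir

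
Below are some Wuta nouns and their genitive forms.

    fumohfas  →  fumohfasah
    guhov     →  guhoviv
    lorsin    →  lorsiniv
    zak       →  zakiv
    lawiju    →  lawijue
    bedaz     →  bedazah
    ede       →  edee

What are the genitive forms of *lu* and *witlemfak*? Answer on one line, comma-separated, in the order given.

lue, witlemfakiv

The alternation tracks the final sound of the stem — -ah when the stem ends in a sibilant (*fumohfas*, *bedaz*); -iv when the stem ends in a non-sibilant consonant (*guhov*, *lorsin*, *zak*); -e when the stem ends in a vowel (*lawiju*, *ede*).
*lu* — final sound /u/ (a vowel) → -e → *lue*.
*witlemfak*: final sound = /k/, a non-sibilant consonant → -iv → *witlemfakiv*.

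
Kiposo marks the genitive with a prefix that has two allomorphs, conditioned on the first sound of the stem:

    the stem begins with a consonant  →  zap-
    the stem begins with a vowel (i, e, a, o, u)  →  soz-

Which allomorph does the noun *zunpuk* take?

zap-

*zunpuk* — first sound /z/ (a consonant) → zap-.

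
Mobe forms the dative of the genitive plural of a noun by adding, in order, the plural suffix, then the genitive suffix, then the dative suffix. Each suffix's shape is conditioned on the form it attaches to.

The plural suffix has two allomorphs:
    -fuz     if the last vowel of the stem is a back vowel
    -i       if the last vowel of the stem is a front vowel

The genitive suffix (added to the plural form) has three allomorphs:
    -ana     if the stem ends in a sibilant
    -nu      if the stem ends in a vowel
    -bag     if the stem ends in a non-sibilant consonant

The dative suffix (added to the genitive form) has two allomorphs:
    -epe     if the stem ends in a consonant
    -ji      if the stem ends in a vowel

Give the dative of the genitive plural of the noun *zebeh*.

zebehinuji

Since the last vowel of *zebeh* is /e/ (a front vowel), it takes -i, giving *zebehi*.
The plural form *zebehi* — final sound /i/ (a vowel) → -nu → *zebehinu*.
The genitive form *zebehinu*: final sound = /u/, a vowel → -ji → *zebehinuji*.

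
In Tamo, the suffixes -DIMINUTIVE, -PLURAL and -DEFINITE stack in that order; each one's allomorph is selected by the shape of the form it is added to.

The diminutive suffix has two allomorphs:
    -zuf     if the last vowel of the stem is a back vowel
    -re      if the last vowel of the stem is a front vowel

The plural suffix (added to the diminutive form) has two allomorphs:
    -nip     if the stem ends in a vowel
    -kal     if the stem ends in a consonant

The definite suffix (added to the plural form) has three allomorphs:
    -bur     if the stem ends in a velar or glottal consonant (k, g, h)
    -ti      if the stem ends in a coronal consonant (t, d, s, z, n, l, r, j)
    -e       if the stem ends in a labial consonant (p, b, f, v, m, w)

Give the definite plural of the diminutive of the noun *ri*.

rirenipe

The last vowel of *ri* is /i/, which is a front vowel, so the diminutive suffix is -re, giving *rire*.
Since the final sound of the diminutive form *rire* is /e/ (a vowel), it takes -nip, giving *rirenip*.
The plural form *rirenip* — final consonant /p/ (labial) → -e → *rirenipe*.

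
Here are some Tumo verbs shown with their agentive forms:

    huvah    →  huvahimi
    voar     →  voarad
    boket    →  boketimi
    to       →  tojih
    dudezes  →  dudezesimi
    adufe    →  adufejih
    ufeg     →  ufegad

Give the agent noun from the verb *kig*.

kigad

The pattern is voicing of the final sound: -imi when the stem ends in a voiceless consonant (*huvah*, *boket*, *dudezes*); -ad when the stem ends in a voiced consonant (*voar*, *ufeg*); -jih when the stem ends in a vowel (*to*, *adufe*).
*kig* — final sound /g/ (a voiced consonant) → -ad → *kigad*.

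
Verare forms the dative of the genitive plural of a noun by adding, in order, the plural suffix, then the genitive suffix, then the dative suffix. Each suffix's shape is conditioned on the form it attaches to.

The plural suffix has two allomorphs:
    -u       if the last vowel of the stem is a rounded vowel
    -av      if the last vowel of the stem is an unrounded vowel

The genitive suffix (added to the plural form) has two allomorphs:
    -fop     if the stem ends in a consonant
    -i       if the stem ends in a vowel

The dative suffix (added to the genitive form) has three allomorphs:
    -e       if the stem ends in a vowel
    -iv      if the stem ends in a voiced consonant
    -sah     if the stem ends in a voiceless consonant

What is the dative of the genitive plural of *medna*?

mednaavfopsah

*medna*: last vowel = /a/, an unrounded vowel → -av → *mednaav*.
Since the final sound of the plural form *mednaav* is /v/ (a consonant), it takes -fop, giving *mednaavfop*.
The final sound of the genitive form *mednaavfop* is /p/, which is a voiceless consonant, so the dative suffix is -sah, giving *mednaavfopsah*.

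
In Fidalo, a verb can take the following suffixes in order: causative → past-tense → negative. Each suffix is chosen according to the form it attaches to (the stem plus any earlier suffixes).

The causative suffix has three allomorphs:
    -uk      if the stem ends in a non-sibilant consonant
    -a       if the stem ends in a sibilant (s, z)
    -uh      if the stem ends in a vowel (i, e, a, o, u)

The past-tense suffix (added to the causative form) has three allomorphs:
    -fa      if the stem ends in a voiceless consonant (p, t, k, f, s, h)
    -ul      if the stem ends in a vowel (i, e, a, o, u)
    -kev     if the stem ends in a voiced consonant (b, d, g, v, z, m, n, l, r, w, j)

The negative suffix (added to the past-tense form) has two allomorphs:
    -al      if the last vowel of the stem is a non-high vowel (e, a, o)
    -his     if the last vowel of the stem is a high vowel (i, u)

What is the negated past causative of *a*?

*a* — final sound /a/ (a vowel) → -uh → *auh*.
The final sound of the causative form *auh* is /h/, which is a voiceless consonant, so the past-tense suffix is -fa, giving *auhfa*.
The past-tense form *auhfa*: last vowel = /a/, a non-high vowel → -al → *auhfaal*.

auhfaal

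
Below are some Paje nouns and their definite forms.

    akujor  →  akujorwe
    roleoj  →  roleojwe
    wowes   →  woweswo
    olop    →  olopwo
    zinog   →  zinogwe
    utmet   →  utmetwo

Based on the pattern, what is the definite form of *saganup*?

The pattern is voicing of the final consonant: -wo when the stem ends in a voiceless consonant (*wowes*, *olop*, *utmet*); -we when the stem ends in a voiced consonant (*akujor*, *roleoj*, *zinog*).
The final consonant of *saganup* is /p/, which is voiceless, so the suffix is -wo, giving *saganupwo*.

saganupwo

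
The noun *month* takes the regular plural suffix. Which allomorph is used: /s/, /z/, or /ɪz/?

The stem *month* ends in a voiceless non-sibilant consonant.
The plural suffix surfaces as /ɪz/ after sibilants, /s/ after other voiceless consonants, and /z/ after other voiced sounds.
So the plural -s on *month* is pronounced /s/.

/s/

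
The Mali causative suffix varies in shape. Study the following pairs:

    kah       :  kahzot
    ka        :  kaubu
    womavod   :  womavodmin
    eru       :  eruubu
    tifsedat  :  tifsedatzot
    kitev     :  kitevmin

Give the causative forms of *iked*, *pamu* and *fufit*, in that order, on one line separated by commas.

ikedmin, pamuubu, fufitzot

The pattern is voicing of the final sound: -zot when the stem ends in a voiceless consonant (*kah*, *tifsedat*); -min when the stem ends in a voiced consonant (*womavod*, *kitev*); -ubu when the stem ends in a vowel (*ka*, *eru*).
*iked*: final sound = /d/, a voiced consonant → -min → *ikedmin*.
Since the final sound of *pamu* is /u/ (a vowel), it takes -ubu, giving *pamuubu*.
*fufit*: final sound = /t/, a voiceless consonant → -zot → *fufitzot*.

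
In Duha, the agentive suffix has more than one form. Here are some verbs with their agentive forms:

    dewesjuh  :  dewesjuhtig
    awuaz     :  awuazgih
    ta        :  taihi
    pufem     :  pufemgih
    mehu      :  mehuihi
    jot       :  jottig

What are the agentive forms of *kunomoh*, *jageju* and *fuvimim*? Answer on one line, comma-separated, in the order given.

kunomohtig, jagejuihi, fuvimimgih

The alternation tracks the final sound of the stem — -tig when the stem ends in a voiceless consonant (*dewesjuh*, *jot*); -gih when the stem ends in a voiced consonant (*awuaz*, *pufem*); -ihi when the stem ends in a vowel (*ta*, *mehu*).
*kunomoh*: final sound = /h/, a voiceless consonant → -tig → *kunomohtig*.
Since the final sound of *jageju* is /u/ (a vowel), it takes -ihi, giving *jagejuihi*.
The final sound of *fuvimim* is /m/, which is a voiced consonant, so the suffix is -gih, giving *fuvimimgih*.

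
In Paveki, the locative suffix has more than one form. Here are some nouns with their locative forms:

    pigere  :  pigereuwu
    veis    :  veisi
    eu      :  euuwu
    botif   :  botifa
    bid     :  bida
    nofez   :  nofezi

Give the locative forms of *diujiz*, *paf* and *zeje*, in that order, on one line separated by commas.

diujizi, pafa, zejeuwu

The pattern is sibilance of the final sound: -i when the stem ends in a sibilant (*veis*, *nofez*); -a when the stem ends in a non-sibilant consonant (*botif*, *bid*); -uwu when the stem ends in a vowel (*pigere*, *eu*).
Since the final sound of *diujiz* is /z/ (a sibilant), it takes -i, giving *diujizi*.
The final sound of *paf* is /f/, which is a non-sibilant consonant, so the suffix is -a, giving *pafa*.
The final sound of *zeje* is /e/, which is a vowel, so the suffix is -uwu, giving *zejeuwu*.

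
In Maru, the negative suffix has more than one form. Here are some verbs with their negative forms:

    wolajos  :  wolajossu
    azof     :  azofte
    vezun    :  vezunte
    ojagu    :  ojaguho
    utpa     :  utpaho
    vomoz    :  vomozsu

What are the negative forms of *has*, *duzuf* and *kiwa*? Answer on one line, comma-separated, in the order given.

The pattern is sibilance of the final sound: -su when the stem ends in a sibilant (*wolajos*, *vomoz*); -te when the stem ends in a non-sibilant consonant (*azof*, *vezun*); -ho when the stem ends in a vowel (*ojagu*, *utpa*).
Since the final sound of *has* is /s/ (a sibilant), it takes -su, giving *hassu*.
Since the final sound of *duzuf* is /f/ (a non-sibilant consonant), it takes -te, giving *duzufte*.
*kiwa*: final sound = /a/, a vowel → -ho → *kiwaho*.

hassu, duzufte, kiwaho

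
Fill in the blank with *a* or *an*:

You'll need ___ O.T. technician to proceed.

an

The indefinite article is chosen by the initial *sound* of the following word, not its spelling.
The initialism *O.T.* is read letter by letter; the first letter, O, is pronounced /oʊ/, which begins with a vowel sound.
So the article is *an*: You'll need an O.T. technician to proceed.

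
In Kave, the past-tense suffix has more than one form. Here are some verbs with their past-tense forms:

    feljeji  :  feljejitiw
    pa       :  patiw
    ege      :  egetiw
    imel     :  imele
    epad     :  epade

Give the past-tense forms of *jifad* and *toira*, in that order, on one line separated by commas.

Looking at the final sound of each stem: -e when the stem ends in a consonant (*imel*, *epad*); -tiw when the stem ends in a vowel (*feljeji*, *pa*, *ege*).
*jifad* — final sound /d/ (a consonant) → -e → *jifade*.
Since the final sound of *toira* is /a/ (a vowel), it takes -tiw, giving *toiratiw*.

jifade, toiratiw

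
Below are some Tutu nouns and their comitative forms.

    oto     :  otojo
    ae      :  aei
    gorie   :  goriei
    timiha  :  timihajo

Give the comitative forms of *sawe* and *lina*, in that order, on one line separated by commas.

Looking at the last vowel of each stem: -i when the last vowel of the stem is a front vowel (*ae*, *gorie*); -jo when the last vowel of the stem is a back vowel (*oto*, *timiha*).
The last vowel of *sawe* is /e/, which is a front vowel, so the suffix is -i, giving *sawei*.
*lina*: last vowel = /a/, a back vowel → -jo → *linajo*.

sawei, linajo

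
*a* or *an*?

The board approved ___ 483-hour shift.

The indefinite article is chosen by the initial *sound* of the following word, not its spelling.
The number *483* is spoken "four hundred …", beginning with /fɔr/ — a consonant sound.
So the article is *a*: The board approved a 483-hour shift.

a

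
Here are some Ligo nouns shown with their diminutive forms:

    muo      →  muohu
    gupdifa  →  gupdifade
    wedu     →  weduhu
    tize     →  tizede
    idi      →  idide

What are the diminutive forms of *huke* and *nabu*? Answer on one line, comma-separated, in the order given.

The alternation tracks the last vowel of the stem — -hu when the last vowel of the stem is a rounded vowel (*muo*, *wedu*); -de when the last vowel of the stem is an unrounded vowel (*gupdifa*, *tize*, *idi*).
*huke* — last vowel /e/ (an unrounded vowel) → -de → *hukede*.
The last vowel of *nabu* is /u/, which is a rounded vowel, so the suffix is -hu, giving *nabuhu*.

hukede, nabuhu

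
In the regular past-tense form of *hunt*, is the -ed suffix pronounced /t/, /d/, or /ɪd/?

/ɪd/

The stem *hunt* ends in /t/ or /d/.
The -ed suffix is realized as /ɪd/ after /t, d/; as /t/ after other voiceless consonants; and as /d/ after other voiced sounds.
So -ed on *hunt* is pronounced /ɪd/.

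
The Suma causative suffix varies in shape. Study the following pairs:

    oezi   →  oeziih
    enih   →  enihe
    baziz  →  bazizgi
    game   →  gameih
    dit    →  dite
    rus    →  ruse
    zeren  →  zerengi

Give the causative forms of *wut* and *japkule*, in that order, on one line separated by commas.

wute, japkuleih

The suffix is conditioned by the final sound: -e when the stem ends in a voiceless consonant (*enih*, *dit*, *rus*); -gi when the stem ends in a voiced consonant (*baziz*, *zeren*); -ih when the stem ends in a vowel (*oezi*, *game*).
*wut*: final sound = /t/, a voiceless consonant → -e → *wute*.
*japkule*: final sound = /e/, a vowel → -ih → *japkuleih*.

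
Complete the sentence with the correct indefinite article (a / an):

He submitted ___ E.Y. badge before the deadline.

The indefinite article is chosen by the initial *sound* of the following word, not its spelling.
The initialism *E.Y.* is read letter by letter; the first letter, E, is pronounced /iː/, which begins with a vowel sound.
So the article is *an*: He submitted an E.Y. badge before the deadline.

an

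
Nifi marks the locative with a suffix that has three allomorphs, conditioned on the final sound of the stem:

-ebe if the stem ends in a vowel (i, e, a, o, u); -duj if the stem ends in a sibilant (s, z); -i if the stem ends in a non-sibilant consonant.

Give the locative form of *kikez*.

kikezduj

The final sound of *kikez* is /z/, which is a sibilant, so the suffix is -duj, giving *kikezduj*.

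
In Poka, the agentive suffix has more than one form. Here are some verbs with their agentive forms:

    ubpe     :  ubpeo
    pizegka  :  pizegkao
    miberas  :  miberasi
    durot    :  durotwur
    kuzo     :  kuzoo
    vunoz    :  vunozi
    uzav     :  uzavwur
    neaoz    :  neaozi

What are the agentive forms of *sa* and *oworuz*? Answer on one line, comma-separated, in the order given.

The alternation tracks the final sound of the stem — -i when the stem ends in a sibilant (*miberas*, *vunoz*, *neaoz*); -wur when the stem ends in a non-sibilant consonant (*durot*, *uzav*); -o when the stem ends in a vowel (*ubpe*, *pizegka*, *kuzo*).
*sa* — final sound /a/ (a vowel) → -o → *sao*.
*oworuz*: final sound = /z/, a sibilant → -i → *oworuzi*.

sao, oworuzi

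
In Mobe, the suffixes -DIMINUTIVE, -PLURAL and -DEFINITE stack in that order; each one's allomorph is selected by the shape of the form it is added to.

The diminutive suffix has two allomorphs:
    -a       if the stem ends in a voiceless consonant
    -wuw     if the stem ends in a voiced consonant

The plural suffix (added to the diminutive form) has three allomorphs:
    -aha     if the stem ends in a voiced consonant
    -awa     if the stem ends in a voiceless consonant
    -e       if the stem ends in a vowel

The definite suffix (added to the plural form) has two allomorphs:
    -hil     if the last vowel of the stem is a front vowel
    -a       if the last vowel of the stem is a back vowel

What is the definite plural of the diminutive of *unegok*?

*unegok* — final consonant /k/ (voiceless) → -a → *unegoka*.
The final sound of the diminutive form *unegoka* is /a/, which is a vowel, so the plural suffix is -e, giving *unegokae*.
The last vowel of the plural form *unegokae* is /e/, which is a front vowel, so the definite suffix is -hil, giving *unegokaehil*.

unegokaehil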